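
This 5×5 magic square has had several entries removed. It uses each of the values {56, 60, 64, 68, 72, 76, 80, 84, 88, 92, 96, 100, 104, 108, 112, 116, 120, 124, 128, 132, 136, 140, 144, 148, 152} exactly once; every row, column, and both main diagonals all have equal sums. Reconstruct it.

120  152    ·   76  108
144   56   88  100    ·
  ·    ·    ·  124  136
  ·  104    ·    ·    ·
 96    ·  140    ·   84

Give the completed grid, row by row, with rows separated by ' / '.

The 25 entries sum to 2600, so each line sums to 2600/5 = 520.
Using row 1: 120 + 152 + 76 + 108 + ? → (1,3) = 520 − 456 = 64.
The remaining cell in row 2 is (2,5) = 520 − 388 = 132.
Column 5: 108 + 132 + 136 + 84 + ? = 520, so (4,5) = 60.
Anti-diagonal: 108 + 100 + 104 + 96 + ? = 520, so (3,3) = 112.
Using column 3: 64 + 88 + 112 + 140 + ? → (4,3) = 520 − 404 = 116.
The remaining cell in main diagonal is (4,4) = 520 − 372 = 148.
Row 4 needs 520; the known cells sum to 428, so (4,1) = 92.
Column 1 needs 520; the known cells sum to 452, so (3,1) = 68.
Column 4: 76 + 100 + 124 + 148 + ? = 520, so (5,4) = 72.
The remaining cell in row 3 is (3,2) = 520 − 440 = 80.
From row 5, 520 − (96 + 140 + 72 + 84) gives (5,2) = 128.

120 152 64 76 108 / 144 56 88 100 132 / 68 80 112 124 136 / 92 104 116 148 60 / 96 128 140 72 84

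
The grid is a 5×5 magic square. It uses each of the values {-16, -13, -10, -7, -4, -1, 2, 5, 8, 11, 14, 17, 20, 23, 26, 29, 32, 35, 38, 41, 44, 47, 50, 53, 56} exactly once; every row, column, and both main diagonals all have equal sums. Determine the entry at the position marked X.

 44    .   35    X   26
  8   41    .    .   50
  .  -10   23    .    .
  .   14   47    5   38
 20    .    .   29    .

-7

The 25 entries sum to 500, so each line sums to 500/5 = 100.
Row 4 needs 100; the known cells sum to 104, so (4,1) = -4.
Column 1 must total 100; the given cells sum to 68, so (3,1) = 32.
Main diagonal needs 100; the known cells sum to 113, so (5,5) = -13.
Anti-diagonal: 26 + 23 + 14 + 20 + ? = 100, so (2,4) = 17.
From row 2, 100 − (8 + 41 + 17 + 50) gives (2,3) = -16.
Using column 3: 35 + (-16) + 23 + 47 + ? → (5,3) = 100 − 89 = 11.
Column 5 must total 100; the given cells sum to 101, so (3,5) = -1.
Using row 3: 32 + (-10) + 23 + (-1) + ? → (3,4) = 100 − 44 = 56.
Row 5 must total 100; the given cells sum to 47, so (5,2) = 53.
From column 2, 100 − (41 + (-10) + 14 + 53) gives (1,2) = 2.
Column 4 must total 100; the given cells sum to 107, so (1,4) = -7.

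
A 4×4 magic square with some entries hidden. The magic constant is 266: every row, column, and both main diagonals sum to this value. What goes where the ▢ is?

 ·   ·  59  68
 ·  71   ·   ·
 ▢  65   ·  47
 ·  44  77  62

74

From row 4, 266 − (44 + 77 + 62) gives (4,1) = 83.
Using column 2: 71 + 65 + 44 + ? → (1,2) = 266 − 180 = 86.
Column 4: 68 + 47 + 62 + ? = 266, so (2,4) = 89.
From anti-diagonal, 266 − (68 + 65 + 83) gives (2,3) = 50.
From row 1, 266 − (86 + 59 + 68) gives (1,1) = 53.
Row 2 must total 266; the given cells sum to 210, so (2,1) = 56.
Column 1: 53 + 56 + 83 + ? = 266, so (3,1) = 74.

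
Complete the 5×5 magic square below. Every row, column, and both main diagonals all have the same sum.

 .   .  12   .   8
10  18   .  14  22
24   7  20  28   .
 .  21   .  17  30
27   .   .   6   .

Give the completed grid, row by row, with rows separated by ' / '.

16 29 12 25 8 / 10 18 26 14 22 / 24 7 20 28 11 / 13 21 9 17 30 / 27 15 23 6 19

Anti-diagonal is already complete: 8 + 14 + 20 + 21 + 27 = 90, so that is the magic constant.
Row 2: 10 + 18 + 14 + 22 + ? = 90, so (2,3) = 26.
Using row 3: 24 + 7 + 20 + 28 + ? → (3,5) = 90 − 79 = 11.
Column 4 needs 90; the known cells sum to 65, so (1,4) = 25.
Column 5 needs 90; the known cells sum to 71, so (5,5) = 19.
From main diagonal, 90 − (18 + 20 + 17 + 19) gives (1,1) = 16.
From row 1, 90 − (16 + 12 + 25 + 8) gives (1,2) = 29.
Column 1 needs 90; the known cells sum to 77, so (4,1) = 13.
From column 2, 90 − (29 + 18 + 7 + 21) gives (5,2) = 15.
From row 4, 90 − (13 + 21 + 17 + 30) gives (4,3) = 9.
The remaining cell in row 5 is (5,3) = 90 − 67 = 23.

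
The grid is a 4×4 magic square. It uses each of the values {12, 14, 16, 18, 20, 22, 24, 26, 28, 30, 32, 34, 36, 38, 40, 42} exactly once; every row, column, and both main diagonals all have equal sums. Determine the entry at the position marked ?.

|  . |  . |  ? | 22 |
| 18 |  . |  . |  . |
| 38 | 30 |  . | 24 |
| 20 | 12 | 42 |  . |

The 16 entries sum to 432, so each line sums to 432/4 = 108.
Row 3: 38 + 30 + 24 + ? = 108, so (3,3) = 16.
The remaining cell in row 4 is (4,4) = 108 − 74 = 34.
Column 1 needs 108; the known cells sum to 76, so (1,1) = 32.
The remaining cell in column 4 is (2,4) = 108 − 80 = 28.
The remaining cell in main diagonal is (2,2) = 108 − 82 = 26.
Anti-diagonal must total 108; the given cells sum to 72, so (2,3) = 36.
Column 2 needs 108; the known cells sum to 68, so (1,2) = 40.
From column 3, 108 − (36 + 16 + 42) gives (1,3) = 14.

14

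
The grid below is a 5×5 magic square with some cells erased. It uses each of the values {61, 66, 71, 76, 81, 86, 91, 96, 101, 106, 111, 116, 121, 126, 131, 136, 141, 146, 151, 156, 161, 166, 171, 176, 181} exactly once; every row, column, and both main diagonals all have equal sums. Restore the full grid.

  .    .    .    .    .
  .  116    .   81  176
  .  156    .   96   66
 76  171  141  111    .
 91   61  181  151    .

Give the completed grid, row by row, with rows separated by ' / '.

131 101 71 166 136 / 146 116 86 81 176 / 161 156 126 96 66 / 76 171 141 111 106 / 91 61 181 151 121

The 25 entries sum to 3025, so each line sums to 3025/5 = 605.
Using row 4: 76 + 171 + 141 + 111 + ? → (4,5) = 605 − 499 = 106.
Row 5 needs 605; the known cells sum to 484, so (5,5) = 121.
From column 2, 605 − (116 + 156 + 171 + 61) gives (1,2) = 101.
Column 4 needs 605; the known cells sum to 439, so (1,4) = 166.
Column 5 must total 605; the given cells sum to 469, so (1,5) = 136.
Anti-diagonal: 136 + 81 + 171 + 91 + ? = 605, so (3,3) = 126.
From row 3, 605 − (156 + 126 + 96 + 66) gives (3,1) = 161.
The remaining cell in main diagonal is (1,1) = 605 − 474 = 131.
From row 1, 605 − (131 + 101 + 166 + 136) gives (1,3) = 71.
Column 1 needs 605; the known cells sum to 459, so (2,1) = 146.
The remaining cell in column 3 is (2,3) = 605 − 519 = 86.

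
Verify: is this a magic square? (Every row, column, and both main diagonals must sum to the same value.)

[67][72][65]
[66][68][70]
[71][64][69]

Row 1: 67 + 72 + 65 = 204.
Row 2: 66 + 68 + 70 = 204.
Row 3: 71 + 64 + 69 = 204.
Column 1: 67 + 66 + 71 = 204.
Column 2: 72 + 68 + 64 = 204.
Column 3: 65 + 70 + 69 = 204.
Main diagonal: 67 + 68 + 69 = 204.
Anti-diagonal: 65 + 68 + 71 = 204.
All lines sum to 204.

Yes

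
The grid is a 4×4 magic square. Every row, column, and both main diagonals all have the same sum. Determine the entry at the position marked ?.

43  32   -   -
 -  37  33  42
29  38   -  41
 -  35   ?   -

39

Column 2 is complete and sums to 142; that is the magic constant.
Row 2 needs 142; the known cells sum to 112, so (2,1) = 30.
Row 3: 29 + 38 + 41 + ? = 142, so (3,3) = 34.
From column 1, 142 − (43 + 30 + 29) gives (4,1) = 40.
Main diagonal needs 142; the known cells sum to 114, so (4,4) = 28.
From anti-diagonal, 142 − (33 + 38 + 40) gives (1,4) = 31.
From row 1, 142 − (43 + 32 + 31) gives (1,3) = 36.
From row 4, 142 − (40 + 35 + 28) gives (4,3) = 39.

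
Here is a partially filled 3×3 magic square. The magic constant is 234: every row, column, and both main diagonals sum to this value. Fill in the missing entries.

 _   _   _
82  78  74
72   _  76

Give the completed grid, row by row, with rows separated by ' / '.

Using row 3: 72 + 76 + ? → (3,2) = 234 − 148 = 86.
Column 1 must total 234; the given cells sum to 154, so (1,1) = 80.
Column 2: 78 + 86 + ? = 234, so (1,2) = 70.
Using column 3: 74 + 76 + ? → (1,3) = 234 − 150 = 84.

80 70 84 / 82 78 74 / 72 86 76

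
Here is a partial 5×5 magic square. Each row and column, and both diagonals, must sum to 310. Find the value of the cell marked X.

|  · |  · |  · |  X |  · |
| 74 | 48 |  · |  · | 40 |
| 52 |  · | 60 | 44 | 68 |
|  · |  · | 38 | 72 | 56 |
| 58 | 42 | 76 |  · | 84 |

Row 3 must total 310; the given cells sum to 224, so (3,2) = 86.
Row 5 must total 310; the given cells sum to 260, so (5,4) = 50.
Column 5 needs 310; the known cells sum to 248, so (1,5) = 62.
Main diagonal must total 310; the given cells sum to 264, so (1,1) = 46.
From column 1, 310 − (46 + 74 + 52 + 58) gives (4,1) = 80.
Row 4 needs 310; the known cells sum to 246, so (4,2) = 64.
From column 2, 310 − (48 + 86 + 64 + 42) gives (1,2) = 70.
Anti-diagonal must total 310; the given cells sum to 244, so (2,4) = 66.
From row 2, 310 − (74 + 48 + 66 + 40) gives (2,3) = 82.
From column 3, 310 − (82 + 60 + 38 + 76) gives (1,3) = 54.
From column 4, 310 − (66 + 44 + 72 + 50) gives (1,4) = 78.

78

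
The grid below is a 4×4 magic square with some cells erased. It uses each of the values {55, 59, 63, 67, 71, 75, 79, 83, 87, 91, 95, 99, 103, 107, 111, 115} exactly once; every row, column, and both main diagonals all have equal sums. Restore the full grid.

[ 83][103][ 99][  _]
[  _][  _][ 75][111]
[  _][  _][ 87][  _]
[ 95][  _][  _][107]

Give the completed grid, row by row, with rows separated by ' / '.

The 16 entries sum to 1360, so each line sums to 1360/4 = 340.
Row 1: 83 + 103 + 99 + ? = 340, so (1,4) = 55.
Column 3: 99 + 75 + 87 + ? = 340, so (4,3) = 79.
Column 4: 55 + 111 + 107 + ? = 340, so (3,4) = 67.
Main diagonal: 83 + 87 + 107 + ? = 340, so (2,2) = 63.
Anti-diagonal needs 340; the known cells sum to 225, so (3,2) = 115.
The remaining cell in row 2 is (2,1) = 340 − 249 = 91.
Row 3 must total 340; the given cells sum to 269, so (3,1) = 71.
Row 4 needs 340; the known cells sum to 281, so (4,2) = 59.

83 103 99 55 / 91 63 75 111 / 71 115 87 67 / 95 59 79 107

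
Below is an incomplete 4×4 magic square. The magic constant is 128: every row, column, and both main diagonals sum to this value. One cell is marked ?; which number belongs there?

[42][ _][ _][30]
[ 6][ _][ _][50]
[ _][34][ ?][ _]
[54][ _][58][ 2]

From row 4, 128 − (54 + 58 + 2) gives (4,2) = 14.
Column 1 must total 128; the given cells sum to 102, so (3,1) = 26.
Column 4: 30 + 50 + 2 + ? = 128, so (3,4) = 46.
The remaining cell in anti-diagonal is (2,3) = 128 − 118 = 10.
From row 2, 128 − (6 + 10 + 50) gives (2,2) = 62.
Using row 3: 26 + 34 + 46 + ? → (3,3) = 128 − 106 = 22.

22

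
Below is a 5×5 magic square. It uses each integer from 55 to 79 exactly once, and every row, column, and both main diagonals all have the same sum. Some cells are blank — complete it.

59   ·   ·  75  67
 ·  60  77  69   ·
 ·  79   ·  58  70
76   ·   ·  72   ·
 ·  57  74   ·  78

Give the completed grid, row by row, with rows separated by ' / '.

The entries are 55 through 79, which sum to 1675, so each line sums to 1675/5 = 335.
Column 4: 75 + 69 + 58 + 72 + ? = 335, so (5,4) = 61.
The remaining cell in main diagonal is (3,3) = 335 − 269 = 66.
From row 3, 335 − (79 + 66 + 58 + 70) gives (3,1) = 62.
Row 5 must total 335; the given cells sum to 270, so (5,1) = 65.
Using column 1: 59 + 62 + 76 + 65 + ? → (2,1) = 335 − 262 = 73.
Anti-diagonal must total 335; the given cells sum to 267, so (4,2) = 68.
Using row 2: 73 + 60 + 77 + 69 + ? → (2,5) = 335 − 279 = 56.
The remaining cell in column 2 is (1,2) = 335 − 264 = 71.
The remaining cell in column 5 is (4,5) = 335 − 271 = 64.
Row 1 needs 335; the known cells sum to 272, so (1,3) = 63.
Using row 4: 76 + 68 + 72 + 64 + ? → (4,3) = 335 − 280 = 55.

59 71 63 75 67 / 73 60 77 69 56 / 62 79 66 58 70 / 76 68 55 72 64 / 65 57 74 61 78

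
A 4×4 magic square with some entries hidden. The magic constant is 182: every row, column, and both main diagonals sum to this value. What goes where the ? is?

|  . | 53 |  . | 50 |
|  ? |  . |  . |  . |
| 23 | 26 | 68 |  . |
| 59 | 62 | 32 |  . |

Row 3 must total 182; the given cells sum to 117, so (3,4) = 65.
The remaining cell in row 4 is (4,4) = 182 − 153 = 29.
Column 2: 53 + 26 + 62 + ? = 182, so (2,2) = 41.
The remaining cell in column 4 is (2,4) = 182 − 144 = 38.
Main diagonal must total 182; the given cells sum to 138, so (1,1) = 44.
Anti-diagonal: 50 + 26 + 59 + ? = 182, so (2,3) = 47.
Row 1 needs 182; the known cells sum to 147, so (1,3) = 35.
Row 2 must total 182; the given cells sum to 126, so (2,1) = 56.

56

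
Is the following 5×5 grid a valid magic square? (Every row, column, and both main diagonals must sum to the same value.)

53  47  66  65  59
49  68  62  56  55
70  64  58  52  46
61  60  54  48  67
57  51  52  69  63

Row 1: 53 + 47 + 66 + 65 + 59 = 290.
Row 2: 49 + 68 + 62 + 56 + 55 = 290.
Row 3: 70 + 64 + 58 + 52 + 46 = 290.
Row 4: 61 + 60 + 54 + 48 + 67 = 290.
Row 5: 57 + 51 + 52 + 69 + 63 = 292.
Column 1: 53 + 49 + 70 + 61 + 57 = 290.
Column 2: 47 + 68 + 64 + 60 + 51 = 290.
Column 3: 66 + 62 + 58 + 54 + 52 = 292.
Column 4: 65 + 56 + 52 + 48 + 69 = 290.
Column 5: 59 + 55 + 46 + 67 + 63 = 290.
Main diagonal: 53 + 68 + 58 + 48 + 63 = 290.
Anti-diagonal: 59 + 56 + 58 + 60 + 57 = 290.

No — column 3 sums to 292 but main diagonal sums to 290.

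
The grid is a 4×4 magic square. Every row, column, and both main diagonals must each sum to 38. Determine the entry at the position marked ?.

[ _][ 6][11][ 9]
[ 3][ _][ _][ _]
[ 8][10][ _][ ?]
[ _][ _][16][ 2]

13

Row 1 must total 38; the given cells sum to 26, so (1,1) = 12.
Column 1: 12 + 3 + 8 + ? = 38, so (4,1) = 15.
Anti-diagonal needs 38; the known cells sum to 34, so (2,3) = 4.
Using row 4: 15 + 16 + 2 + ? → (4,2) = 38 − 33 = 5.
Column 2 must total 38; the given cells sum to 21, so (2,2) = 17.
Column 3 must total 38; the given cells sum to 31, so (3,3) = 7.
Row 2 must total 38; the given cells sum to 24, so (2,4) = 14.
Row 3: 8 + 10 + 7 + ? = 38, so (3,4) = 13.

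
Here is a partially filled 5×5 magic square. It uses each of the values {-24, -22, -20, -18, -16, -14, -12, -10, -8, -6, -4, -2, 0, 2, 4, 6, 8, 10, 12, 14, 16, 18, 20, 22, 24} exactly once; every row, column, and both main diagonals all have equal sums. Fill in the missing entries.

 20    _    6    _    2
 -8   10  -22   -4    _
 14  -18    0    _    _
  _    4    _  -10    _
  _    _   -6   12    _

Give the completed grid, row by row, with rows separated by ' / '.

The 25 entries sum to 0, so each line sums to 0/5 = 0.
The remaining cell in row 2 is (2,5) = 0 − (-24) = 24.
Column 3 needs 0; the known cells sum to -22, so (4,3) = 22.
Main diagonal: 20 + 10 + 0 + (-10) + ? = 0, so (5,5) = -20.
From anti-diagonal, 0 − (2 + (-4) + 0 + 4) gives (5,1) = -2.
The remaining cell in row 5 is (5,2) = 0 − (-16) = 16.
Column 1 must total 0; the given cells sum to 24, so (4,1) = -24.
Column 2 needs 0; the known cells sum to 12, so (1,2) = -12.
From row 1, 0 − (20 + (-12) + 6 + 2) gives (1,4) = -16.
Row 4 must total 0; the given cells sum to -8, so (4,5) = 8.
Column 4 needs 0; the known cells sum to -18, so (3,4) = 18.
Column 5 must total 0; the given cells sum to 14, so (3,5) = -14.

20 -12 6 -16 2 / -8 10 -22 -4 24 / 14 -18 0 18 -14 / -24 4 22 -10 8 / -2 16 -6 12 -20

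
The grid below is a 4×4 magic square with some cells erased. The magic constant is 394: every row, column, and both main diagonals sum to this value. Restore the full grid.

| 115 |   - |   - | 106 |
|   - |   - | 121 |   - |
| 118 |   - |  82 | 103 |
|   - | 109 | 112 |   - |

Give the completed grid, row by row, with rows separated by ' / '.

115 94 79 106 / 85 100 121 88 / 118 91 82 103 / 76 109 112 97

Row 3: 118 + 82 + 103 + ? = 394, so (3,2) = 91.
Column 3 must total 394; the given cells sum to 315, so (1,3) = 79.
Anti-diagonal must total 394; the given cells sum to 318, so (4,1) = 76.
The remaining cell in row 1 is (1,2) = 394 − 300 = 94.
The remaining cell in row 4 is (4,4) = 394 − 297 = 97.
From column 1, 394 − (115 + 118 + 76) gives (2,1) = 85.
Column 2: 94 + 91 + 109 + ? = 394, so (2,2) = 100.
From column 4, 394 − (106 + 103 + 97) gives (2,4) = 88.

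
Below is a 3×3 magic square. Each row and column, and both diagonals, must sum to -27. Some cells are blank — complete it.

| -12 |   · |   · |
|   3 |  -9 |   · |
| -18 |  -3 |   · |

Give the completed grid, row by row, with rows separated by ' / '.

-12 -15 0 / 3 -9 -21 / -18 -3 -6

Using row 2: 3 + (-9) + ? → (2,3) = -27 − (-6) = -21.
Row 3 needs -27; the known cells sum to -21, so (3,3) = -6.
Column 2: -9 + (-3) + ? = -27, so (1,2) = -15.
The remaining cell in column 3 is (1,3) = -27 − (-27) = 0.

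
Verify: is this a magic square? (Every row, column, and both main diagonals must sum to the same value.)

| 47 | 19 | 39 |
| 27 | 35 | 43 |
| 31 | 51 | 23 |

Row 1: 47 + 19 + 39 = 105.
Row 2: 27 + 35 + 43 = 105.
Row 3: 31 + 51 + 23 = 105.
Column 1: 47 + 27 + 31 = 105.
Column 2: 19 + 35 + 51 = 105.
Column 3: 39 + 43 + 23 = 105.
Main diagonal: 47 + 35 + 23 = 105.
Anti-diagonal: 39 + 35 + 31 = 105.
All lines sum to 105.

Yes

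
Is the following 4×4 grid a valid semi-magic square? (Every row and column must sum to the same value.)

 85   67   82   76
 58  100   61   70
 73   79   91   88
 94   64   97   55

Row 1: 85 + 67 + 82 + 76 = 310.
Row 2: 58 + 100 + 61 + 70 = 289.
Row 3: 73 + 79 + 91 + 88 = 331.
Row 4: 94 + 64 + 97 + 55 = 310.
Column 1: 85 + 58 + 73 + 94 = 310.
Column 2: 67 + 100 + 79 + 64 = 310.
Column 3: 82 + 61 + 91 + 97 = 331.
Column 4: 76 + 70 + 88 + 55 = 289.

No — column 2 sums to 310 but column 4 sums to 289.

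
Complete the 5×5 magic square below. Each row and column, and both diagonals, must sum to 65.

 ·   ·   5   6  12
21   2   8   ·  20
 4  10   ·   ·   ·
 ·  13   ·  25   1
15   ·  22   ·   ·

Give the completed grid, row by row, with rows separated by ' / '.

Using row 2: 21 + 2 + 8 + 20 + ? → (2,4) = 65 − 51 = 14.
The remaining cell in anti-diagonal is (3,3) = 65 − 54 = 11.
Column 3 must total 65; the given cells sum to 46, so (4,3) = 19.
Row 4: 13 + 19 + 25 + 1 + ? = 65, so (4,1) = 7.
The remaining cell in column 1 is (1,1) = 65 − 47 = 18.
Using main diagonal: 18 + 2 + 11 + 25 + ? → (5,5) = 65 − 56 = 9.
From row 1, 65 − (18 + 5 + 6 + 12) gives (1,2) = 24.
Column 2: 24 + 2 + 10 + 13 + ? = 65, so (5,2) = 16.
The remaining cell in column 5 is (3,5) = 65 − 42 = 23.
Using row 3: 4 + 10 + 11 + 23 + ? → (3,4) = 65 − 48 = 17.
Row 5 needs 65; the known cells sum to 62, so (5,4) = 3.

18 24 5 6 12 / 21 2 8 14 20 / 4 10 11 17 23 / 7 13 19 25 1 / 15 16 22 3 9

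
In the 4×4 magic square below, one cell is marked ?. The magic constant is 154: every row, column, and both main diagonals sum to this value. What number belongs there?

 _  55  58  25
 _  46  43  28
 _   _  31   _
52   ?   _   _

Using row 1: 55 + 58 + 25 + ? → (1,1) = 154 − 138 = 16.
Using row 2: 46 + 43 + 28 + ? → (2,1) = 154 − 117 = 37.
Column 1: 16 + 37 + 52 + ? = 154, so (3,1) = 49.
Column 3 must total 154; the given cells sum to 132, so (4,3) = 22.
Main diagonal needs 154; the known cells sum to 93, so (4,4) = 61.
Anti-diagonal: 25 + 43 + 52 + ? = 154, so (3,2) = 34.
Row 3 needs 154; the known cells sum to 114, so (3,4) = 40.
From row 4, 154 − (52 + 22 + 61) gives (4,2) = 19.

19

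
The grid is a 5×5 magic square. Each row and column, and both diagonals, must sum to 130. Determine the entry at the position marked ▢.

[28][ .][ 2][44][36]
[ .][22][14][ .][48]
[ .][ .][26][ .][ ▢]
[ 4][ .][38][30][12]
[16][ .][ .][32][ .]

The remaining cell in row 1 is (1,2) = 130 − 110 = 20.
From row 4, 130 − (4 + 38 + 30 + 12) gives (4,2) = 46.
Column 3 needs 130; the known cells sum to 80, so (5,3) = 50.
Using main diagonal: 28 + 22 + 26 + 30 + ? → (5,5) = 130 − 106 = 24.
Anti-diagonal: 36 + 26 + 46 + 16 + ? = 130, so (2,4) = 6.
Row 2 must total 130; the given cells sum to 90, so (2,1) = 40.
From row 5, 130 − (16 + 50 + 32 + 24) gives (5,2) = 8.
Using column 1: 28 + 40 + 4 + 16 + ? → (3,1) = 130 − 88 = 42.
Column 2 must total 130; the given cells sum to 96, so (3,2) = 34.
Using column 4: 44 + 6 + 30 + 32 + ? → (3,4) = 130 − 112 = 18.
From column 5, 130 − (36 + 48 + 12 + 24) gives (3,5) = 10.

10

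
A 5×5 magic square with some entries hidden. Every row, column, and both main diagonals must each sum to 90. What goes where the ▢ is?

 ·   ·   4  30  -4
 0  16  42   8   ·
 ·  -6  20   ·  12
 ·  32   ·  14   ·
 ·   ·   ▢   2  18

26

From row 2, 90 − (0 + 16 + 42 + 8) gives (2,5) = 24.
From column 4, 90 − (30 + 8 + 14 + 2) gives (3,4) = 36.
Column 5: -4 + 24 + 12 + 18 + ? = 90, so (4,5) = 40.
Main diagonal must total 90; the given cells sum to 68, so (1,1) = 22.
From anti-diagonal, 90 − (-4 + 8 + 20 + 32) gives (5,1) = 34.
Row 1: 22 + 4 + 30 + (-4) + ? = 90, so (1,2) = 38.
The remaining cell in row 3 is (3,1) = 90 − 62 = 28.
From column 1, 90 − (22 + 0 + 28 + 34) gives (4,1) = 6.
Using column 2: 38 + 16 + (-6) + 32 + ? → (5,2) = 90 − 80 = 10.
Row 4 needs 90; the known cells sum to 92, so (4,3) = -2.
Row 5 needs 90; the known cells sum to 64, so (5,3) = 26.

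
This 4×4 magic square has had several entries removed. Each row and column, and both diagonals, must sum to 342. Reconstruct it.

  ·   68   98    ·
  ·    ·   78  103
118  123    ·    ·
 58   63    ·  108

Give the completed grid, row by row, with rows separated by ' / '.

93 68 98 83 / 73 88 78 103 / 118 123 53 48 / 58 63 113 108

The remaining cell in row 4 is (4,3) = 342 − 229 = 113.
From column 2, 342 − (68 + 123 + 63) gives (2,2) = 88.
Column 3: 98 + 78 + 113 + ? = 342, so (3,3) = 53.
Using main diagonal: 88 + 53 + 108 + ? → (1,1) = 342 − 249 = 93.
Anti-diagonal must total 342; the given cells sum to 259, so (1,4) = 83.
Row 2 needs 342; the known cells sum to 269, so (2,1) = 73.
Row 3: 118 + 123 + 53 + ? = 342, so (3,4) = 48.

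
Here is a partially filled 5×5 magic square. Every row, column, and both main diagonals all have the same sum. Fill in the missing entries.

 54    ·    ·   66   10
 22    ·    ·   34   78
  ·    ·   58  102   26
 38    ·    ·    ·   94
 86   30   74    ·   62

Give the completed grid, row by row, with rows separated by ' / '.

Column 5 is already complete: 10 + 78 + 26 + 94 + 62 = 270, so that is the magic constant.
Row 5 needs 270; the known cells sum to 252, so (5,4) = 18.
Column 1: 54 + 22 + 38 + 86 + ? = 270, so (3,1) = 70.
The remaining cell in column 4 is (4,4) = 270 − 220 = 50.
From main diagonal, 270 − (54 + 58 + 50 + 62) gives (2,2) = 46.
Using anti-diagonal: 10 + 34 + 58 + 86 + ? → (4,2) = 270 − 188 = 82.
The remaining cell in row 2 is (2,3) = 270 − 180 = 90.
Row 3 needs 270; the known cells sum to 256, so (3,2) = 14.
Row 4 must total 270; the given cells sum to 264, so (4,3) = 6.
Column 2 needs 270; the known cells sum to 172, so (1,2) = 98.
Column 3: 90 + 58 + 6 + 74 + ? = 270, so (1,3) = 42.

54 98 42 66 10 / 22 46 90 34 78 / 70 14 58 102 26 / 38 82 6 50 94 / 86 30 74 18 62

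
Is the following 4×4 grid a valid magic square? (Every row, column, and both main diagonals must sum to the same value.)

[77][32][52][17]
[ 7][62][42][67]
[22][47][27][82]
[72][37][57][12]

Yes

Row 1: 77 + 32 + 52 + 17 = 178.
Row 2: 7 + 62 + 42 + 67 = 178.
Row 3: 22 + 47 + 27 + 82 = 178.
Row 4: 72 + 37 + 57 + 12 = 178.
Column 1: 77 + 7 + 22 + 72 = 178.
Column 2: 32 + 62 + 47 + 37 = 178.
Column 3: 52 + 42 + 27 + 57 = 178.
Column 4: 17 + 67 + 82 + 12 = 178.
Main diagonal: 77 + 62 + 27 + 12 = 178.
Anti-diagonal: 17 + 42 + 47 + 72 = 178.
All lines sum to 178.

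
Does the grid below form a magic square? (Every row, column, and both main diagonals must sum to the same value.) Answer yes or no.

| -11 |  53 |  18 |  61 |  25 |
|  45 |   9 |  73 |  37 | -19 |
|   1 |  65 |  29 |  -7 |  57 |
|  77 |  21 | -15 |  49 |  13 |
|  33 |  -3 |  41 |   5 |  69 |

No — column 3 sums to 146 but row 5 sums to 145.

Row 1: -11 + 53 + 18 + 61 + 25 = 146.
Row 2: 45 + 9 + 73 + 37 + (-19) = 145.
Row 3: 1 + 65 + 29 + (-7) + 57 = 145.
Row 4: 77 + 21 + (-15) + 49 + 13 = 145.
Row 5: 33 + (-3) + 41 + 5 + 69 = 145.
Column 1: -11 + 45 + 1 + 77 + 33 = 145.
Column 2: 53 + 9 + 65 + 21 + (-3) = 145.
Column 3: 18 + 73 + 29 + (-15) + 41 = 146.
Column 4: 61 + 37 + (-7) + 49 + 5 = 145.
Column 5: 25 + (-19) + 57 + 13 + 69 = 145.
Main diagonal: -11 + 9 + 29 + 49 + 69 = 145.
Anti-diagonal: 25 + 37 + 29 + 21 + 33 = 145.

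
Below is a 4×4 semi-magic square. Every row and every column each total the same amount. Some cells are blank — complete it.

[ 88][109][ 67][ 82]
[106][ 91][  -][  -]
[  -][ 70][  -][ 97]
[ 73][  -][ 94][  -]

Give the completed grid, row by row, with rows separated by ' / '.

88 109 67 82 / 106 91 85 64 / 79 70 100 97 / 73 76 94 103

Row 1 is already complete: 88 + 109 + 67 + 82 = 346, so that is the magic constant.
Column 1 needs 346; the known cells sum to 267, so (3,1) = 79.
From column 2, 346 − (109 + 91 + 70) gives (4,2) = 76.
From row 3, 346 − (79 + 70 + 97) gives (3,3) = 100.
Row 4 must total 346; the given cells sum to 243, so (4,4) = 103.
Column 3 needs 346; the known cells sum to 261, so (2,3) = 85.
Column 4: 82 + 97 + 103 + ? = 346, so (2,4) = 64.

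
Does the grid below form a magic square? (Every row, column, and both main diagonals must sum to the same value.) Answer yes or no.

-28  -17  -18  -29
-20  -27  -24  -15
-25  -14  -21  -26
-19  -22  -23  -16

Row 1: -28 + (-17) + (-18) + (-29) = -92.
Row 2: -20 + (-27) + (-24) + (-15) = -86.
Row 3: -25 + (-14) + (-21) + (-26) = -86.
Row 4: -19 + (-22) + (-23) + (-16) = -80.
Column 1: -28 + (-20) + (-25) + (-19) = -92.
Column 2: -17 + (-27) + (-14) + (-22) = -80.
Column 3: -18 + (-24) + (-21) + (-23) = -86.
Column 4: -29 + (-15) + (-26) + (-16) = -86.
Main diagonal: -28 + (-27) + (-21) + (-16) = -92.
Anti-diagonal: -29 + (-24) + (-14) + (-19) = -86.

No — row 2 sums to -86 but row 1 sums to -92.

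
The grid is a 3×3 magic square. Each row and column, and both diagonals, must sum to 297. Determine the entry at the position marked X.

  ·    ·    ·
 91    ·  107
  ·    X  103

83

Row 2 must total 297; the given cells sum to 198, so (2,2) = 99.
Column 3 must total 297; the given cells sum to 210, so (1,3) = 87.
Using main diagonal: 99 + 103 + ? → (1,1) = 297 − 202 = 95.
Anti-diagonal needs 297; the known cells sum to 186, so (3,1) = 111.
Row 1 must total 297; the given cells sum to 182, so (1,2) = 115.
Row 3 must total 297; the given cells sum to 214, so (3,2) = 83.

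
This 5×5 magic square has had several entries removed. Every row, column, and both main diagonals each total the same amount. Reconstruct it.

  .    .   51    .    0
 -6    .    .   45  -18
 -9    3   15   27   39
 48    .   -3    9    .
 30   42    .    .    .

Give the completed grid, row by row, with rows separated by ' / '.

12 24 51 -12 0 / -6 21 33 45 -18 / -9 3 15 27 39 / 48 -15 -3 9 36 / 30 42 -21 6 18

Row 3 is already complete: -9 + 3 + 15 + 27 + 39 = 75, so that is the magic constant.
Column 1 must total 75; the given cells sum to 63, so (1,1) = 12.
Using anti-diagonal: 0 + 45 + 15 + 30 + ? → (4,2) = 75 − 90 = -15.
The remaining cell in row 4 is (4,5) = 75 − 39 = 36.
From column 5, 75 − (0 + (-18) + 39 + 36) gives (5,5) = 18.
Main diagonal must total 75; the given cells sum to 54, so (2,2) = 21.
Row 2: -6 + 21 + 45 + (-18) + ? = 75, so (2,3) = 33.
Using column 2: 21 + 3 + (-15) + 42 + ? → (1,2) = 75 − 51 = 24.
From column 3, 75 − (51 + 33 + 15 + (-3)) gives (5,3) = -21.
The remaining cell in row 1 is (1,4) = 75 − 87 = -12.
Using row 5: 30 + 42 + (-21) + 18 + ? → (5,4) = 75 − 69 = 6.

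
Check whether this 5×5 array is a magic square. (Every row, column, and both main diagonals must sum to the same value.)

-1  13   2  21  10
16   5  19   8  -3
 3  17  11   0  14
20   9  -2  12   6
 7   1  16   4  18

No — row 2 sums to 45 but row 5 sums to 46.

Row 1: -1 + 13 + 2 + 21 + 10 = 45.
Row 2: 16 + 5 + 19 + 8 + (-3) = 45.
Row 3: 3 + 17 + 11 + 0 + 14 = 45.
Row 4: 20 + 9 + (-2) + 12 + 6 = 45.
Row 5: 7 + 1 + 16 + 4 + 18 = 46.
Column 1: -1 + 16 + 3 + 20 + 7 = 45.
Column 2: 13 + 5 + 17 + 9 + 1 = 45.
Column 3: 2 + 19 + 11 + (-2) + 16 = 46.
Column 4: 21 + 8 + 0 + 12 + 4 = 45.
Column 5: 10 + (-3) + 14 + 6 + 18 = 45.
Main diagonal: -1 + 5 + 11 + 12 + 18 = 45.
Anti-diagonal: 10 + 8 + 11 + 9 + 7 = 45.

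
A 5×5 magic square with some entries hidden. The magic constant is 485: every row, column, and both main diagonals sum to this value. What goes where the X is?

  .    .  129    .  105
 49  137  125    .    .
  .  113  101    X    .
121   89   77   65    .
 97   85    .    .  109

69

Row 4: 121 + 89 + 77 + 65 + ? = 485, so (4,5) = 133.
From column 2, 485 − (137 + 113 + 89 + 85) gives (1,2) = 61.
Column 3: 129 + 125 + 101 + 77 + ? = 485, so (5,3) = 53.
From main diagonal, 485 − (137 + 101 + 65 + 109) gives (1,1) = 73.
Anti-diagonal must total 485; the given cells sum to 392, so (2,4) = 93.
From row 1, 485 − (73 + 61 + 129 + 105) gives (1,4) = 117.
Using row 2: 49 + 137 + 125 + 93 + ? → (2,5) = 485 − 404 = 81.
Using row 5: 97 + 85 + 53 + 109 + ? → (5,4) = 485 − 344 = 141.
Column 1 needs 485; the known cells sum to 340, so (3,1) = 145.
Column 4 needs 485; the known cells sum to 416, so (3,4) = 69.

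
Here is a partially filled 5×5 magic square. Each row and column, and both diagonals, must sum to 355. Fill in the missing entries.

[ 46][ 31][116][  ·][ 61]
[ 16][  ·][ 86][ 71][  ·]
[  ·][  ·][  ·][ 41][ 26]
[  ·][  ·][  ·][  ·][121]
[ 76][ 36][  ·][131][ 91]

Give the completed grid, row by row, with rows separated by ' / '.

Using row 1: 46 + 31 + 116 + 61 + ? → (1,4) = 355 − 254 = 101.
Row 5 must total 355; the given cells sum to 334, so (5,3) = 21.
Column 4 needs 355; the known cells sum to 344, so (4,4) = 11.
Column 5 must total 355; the given cells sum to 299, so (2,5) = 56.
The remaining cell in row 2 is (2,2) = 355 − 229 = 126.
The remaining cell in main diagonal is (3,3) = 355 − 274 = 81.
Anti-diagonal: 61 + 71 + 81 + 76 + ? = 355, so (4,2) = 66.
Column 2 needs 355; the known cells sum to 259, so (3,2) = 96.
Column 3 must total 355; the given cells sum to 304, so (4,3) = 51.
The remaining cell in row 3 is (3,1) = 355 − 244 = 111.
Row 4 must total 355; the given cells sum to 249, so (4,1) = 106.

46 31 116 101 61 / 16 126 86 71 56 / 111 96 81 41 26 / 106 66 51 11 121 / 76 36 21 131 91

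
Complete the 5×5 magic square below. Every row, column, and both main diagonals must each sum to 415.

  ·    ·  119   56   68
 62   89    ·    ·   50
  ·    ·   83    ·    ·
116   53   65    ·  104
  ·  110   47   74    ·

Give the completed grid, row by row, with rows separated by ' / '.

Row 4 needs 415; the known cells sum to 338, so (4,4) = 77.
Column 3 needs 415; the known cells sum to 314, so (2,3) = 101.
Row 2 must total 415; the given cells sum to 302, so (2,4) = 113.
Using column 4: 56 + 113 + 77 + 74 + ? → (3,4) = 415 − 320 = 95.
The remaining cell in anti-diagonal is (5,1) = 415 − 317 = 98.
Row 5 must total 415; the given cells sum to 329, so (5,5) = 86.
From column 5, 415 − (68 + 50 + 104 + 86) gives (3,5) = 107.
From main diagonal, 415 − (89 + 83 + 77 + 86) gives (1,1) = 80.
The remaining cell in row 1 is (1,2) = 415 − 323 = 92.
The remaining cell in column 1 is (3,1) = 415 − 356 = 59.
Using column 2: 92 + 89 + 53 + 110 + ? → (3,2) = 415 − 344 = 71.

80 92 119 56 68 / 62 89 101 113 50 / 59 71 83 95 107 / 116 53 65 77 104 / 98 110 47 74 86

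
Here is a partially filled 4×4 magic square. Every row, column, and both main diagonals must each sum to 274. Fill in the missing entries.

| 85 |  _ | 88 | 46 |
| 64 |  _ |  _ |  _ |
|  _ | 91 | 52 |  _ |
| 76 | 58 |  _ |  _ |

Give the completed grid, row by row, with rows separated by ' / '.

The remaining cell in row 1 is (1,2) = 274 − 219 = 55.
Column 1 must total 274; the given cells sum to 225, so (3,1) = 49.
Column 2: 55 + 91 + 58 + ? = 274, so (2,2) = 70.
The remaining cell in main diagonal is (4,4) = 274 − 207 = 67.
Anti-diagonal needs 274; the known cells sum to 213, so (2,3) = 61.
Using row 2: 64 + 70 + 61 + ? → (2,4) = 274 − 195 = 79.
From row 3, 274 − (49 + 91 + 52) gives (3,4) = 82.
Using row 4: 76 + 58 + 67 + ? → (4,3) = 274 − 201 = 73.

85 55 88 46 / 64 70 61 79 / 49 91 52 82 / 76 58 73 67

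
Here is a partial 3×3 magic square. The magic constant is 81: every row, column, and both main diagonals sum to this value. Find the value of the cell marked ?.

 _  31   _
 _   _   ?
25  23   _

Row 3 needs 81; the known cells sum to 48, so (3,3) = 33.
The remaining cell in column 2 is (2,2) = 81 − 54 = 27.
Main diagonal: 27 + 33 + ? = 81, so (1,1) = 21.
The remaining cell in anti-diagonal is (1,3) = 81 − 52 = 29.
Using column 1: 21 + 25 + ? → (2,1) = 81 − 46 = 35.
Column 3 needs 81; the known cells sum to 62, so (2,3) = 19.

19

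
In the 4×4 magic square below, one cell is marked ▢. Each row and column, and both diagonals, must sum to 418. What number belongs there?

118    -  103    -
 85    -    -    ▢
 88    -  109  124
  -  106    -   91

Row 3 needs 418; the known cells sum to 321, so (3,2) = 97.
From column 1, 418 − (118 + 85 + 88) gives (4,1) = 127.
From main diagonal, 418 − (118 + 109 + 91) gives (2,2) = 100.
The remaining cell in row 4 is (4,3) = 418 − 324 = 94.
Column 2 must total 418; the given cells sum to 303, so (1,2) = 115.
Using column 3: 103 + 109 + 94 + ? → (2,3) = 418 − 306 = 112.
Anti-diagonal: 112 + 97 + 127 + ? = 418, so (1,4) = 82.
Row 2 needs 418; the known cells sum to 297, so (2,4) = 121.

121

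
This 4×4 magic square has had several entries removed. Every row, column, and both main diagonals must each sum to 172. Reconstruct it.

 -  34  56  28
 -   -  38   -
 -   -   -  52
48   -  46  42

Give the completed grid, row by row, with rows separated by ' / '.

54 34 56 28 / 40 44 38 50 / 30 58 32 52 / 48 36 46 42

From row 1, 172 − (34 + 56 + 28) gives (1,1) = 54.
Row 4 needs 172; the known cells sum to 136, so (4,2) = 36.
Column 3 must total 172; the given cells sum to 140, so (3,3) = 32.
Column 4 needs 172; the known cells sum to 122, so (2,4) = 50.
Main diagonal needs 172; the known cells sum to 128, so (2,2) = 44.
Anti-diagonal needs 172; the known cells sum to 114, so (3,2) = 58.
Row 2 must total 172; the given cells sum to 132, so (2,1) = 40.
Using row 3: 58 + 32 + 52 + ? → (3,1) = 172 − 142 = 30.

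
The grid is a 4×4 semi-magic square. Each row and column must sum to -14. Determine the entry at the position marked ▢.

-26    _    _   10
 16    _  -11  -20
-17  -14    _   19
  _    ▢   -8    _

From row 2, -14 − (16 + (-11) + (-20)) gives (2,2) = 1.
Row 3: -17 + (-14) + 19 + ? = -14, so (3,3) = -2.
Column 1 needs -14; the known cells sum to -27, so (4,1) = 13.
Column 3 must total -14; the given cells sum to -21, so (1,3) = 7.
From column 4, -14 − (10 + (-20) + 19) gives (4,4) = -23.
Using row 1: -26 + 7 + 10 + ? → (1,2) = -14 − (-9) = -5.
Row 4 must total -14; the given cells sum to -18, so (4,2) = 4.

4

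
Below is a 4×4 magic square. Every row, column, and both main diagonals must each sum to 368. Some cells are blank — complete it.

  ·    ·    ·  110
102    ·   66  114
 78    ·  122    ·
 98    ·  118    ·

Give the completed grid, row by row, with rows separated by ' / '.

The remaining cell in row 2 is (2,2) = 368 − 282 = 86.
Column 1 must total 368; the given cells sum to 278, so (1,1) = 90.
Column 3 needs 368; the known cells sum to 306, so (1,3) = 62.
Main diagonal must total 368; the given cells sum to 298, so (4,4) = 70.
From anti-diagonal, 368 − (110 + 66 + 98) gives (3,2) = 94.
Using row 1: 90 + 62 + 110 + ? → (1,2) = 368 − 262 = 106.
Row 3: 78 + 94 + 122 + ? = 368, so (3,4) = 74.
From row 4, 368 − (98 + 118 + 70) gives (4,2) = 82.

90 106 62 110 / 102 86 66 114 / 78 94 122 74 / 98 82 118 70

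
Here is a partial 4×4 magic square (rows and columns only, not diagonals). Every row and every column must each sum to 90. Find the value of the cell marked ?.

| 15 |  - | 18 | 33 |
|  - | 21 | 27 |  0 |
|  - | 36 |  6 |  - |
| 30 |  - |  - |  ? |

Row 1 must total 90; the given cells sum to 66, so (1,2) = 24.
Row 2 needs 90; the known cells sum to 48, so (2,1) = 42.
Column 1 must total 90; the given cells sum to 87, so (3,1) = 3.
From column 2, 90 − (24 + 21 + 36) gives (4,2) = 9.
From column 3, 90 − (18 + 27 + 6) gives (4,3) = 39.
Row 3: 3 + 36 + 6 + ? = 90, so (3,4) = 45.
Using row 4: 30 + 9 + 39 + ? → (4,4) = 90 − 78 = 12.

12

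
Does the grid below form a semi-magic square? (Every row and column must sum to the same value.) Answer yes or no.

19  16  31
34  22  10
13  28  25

Yes

Row 1: 19 + 16 + 31 = 66.
Row 2: 34 + 22 + 10 = 66.
Row 3: 13 + 28 + 25 = 66.
Column 1: 19 + 34 + 13 = 66.
Column 2: 16 + 22 + 28 = 66.
Column 3: 31 + 10 + 25 = 66.
All lines sum to 66.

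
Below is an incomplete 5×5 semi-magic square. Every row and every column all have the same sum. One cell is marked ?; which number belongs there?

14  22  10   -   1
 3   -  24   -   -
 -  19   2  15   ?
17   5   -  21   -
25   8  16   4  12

Row 5 is complete and sums to 65; that is the magic constant.
Row 1 must total 65; the given cells sum to 47, so (1,4) = 18.
Column 1: 14 + 3 + 17 + 25 + ? = 65, so (3,1) = 6.
Column 2: 22 + 19 + 5 + 8 + ? = 65, so (2,2) = 11.
From column 3, 65 − (10 + 24 + 2 + 16) gives (4,3) = 13.
Column 4: 18 + 15 + 21 + 4 + ? = 65, so (2,4) = 7.
Row 2 needs 65; the known cells sum to 45, so (2,5) = 20.
From row 3, 65 − (6 + 19 + 2 + 15) gives (3,5) = 23.

23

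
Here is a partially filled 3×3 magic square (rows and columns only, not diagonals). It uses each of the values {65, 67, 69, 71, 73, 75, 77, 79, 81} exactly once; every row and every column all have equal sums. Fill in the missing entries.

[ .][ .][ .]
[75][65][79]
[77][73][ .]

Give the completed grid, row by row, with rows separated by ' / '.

The 9 entries sum to 657, so each line sums to 657/3 = 219.
From row 3, 219 − (77 + 73) gives (3,3) = 69.
Column 1 needs 219; the known cells sum to 152, so (1,1) = 67.
From column 2, 219 − (65 + 73) gives (1,2) = 81.
Column 3 needs 219; the known cells sum to 148, so (1,3) = 71.

67 81 71 / 75 65 79 / 77 73 69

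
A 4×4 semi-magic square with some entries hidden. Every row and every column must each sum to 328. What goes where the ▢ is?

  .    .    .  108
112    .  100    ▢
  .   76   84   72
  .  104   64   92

56

The remaining cell in row 3 is (3,1) = 328 − 232 = 96.
Row 4 needs 328; the known cells sum to 260, so (4,1) = 68.
The remaining cell in column 1 is (1,1) = 328 − 276 = 52.
The remaining cell in column 3 is (1,3) = 328 − 248 = 80.
The remaining cell in column 4 is (2,4) = 328 − 272 = 56.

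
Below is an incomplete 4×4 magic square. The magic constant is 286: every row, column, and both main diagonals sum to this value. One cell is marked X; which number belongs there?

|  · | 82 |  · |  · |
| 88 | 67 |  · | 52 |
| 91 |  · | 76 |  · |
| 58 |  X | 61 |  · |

73

Row 2 needs 286; the known cells sum to 207, so (2,3) = 79.
From column 1, 286 − (88 + 91 + 58) gives (1,1) = 49.
Column 3 must total 286; the given cells sum to 216, so (1,3) = 70.
From main diagonal, 286 − (49 + 67 + 76) gives (4,4) = 94.
Using row 1: 49 + 82 + 70 + ? → (1,4) = 286 − 201 = 85.
Row 4 needs 286; the known cells sum to 213, so (4,2) = 73.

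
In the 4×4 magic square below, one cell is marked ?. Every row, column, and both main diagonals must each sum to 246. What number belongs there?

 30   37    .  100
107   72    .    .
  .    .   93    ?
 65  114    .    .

Using row 1: 30 + 37 + 100 + ? → (1,3) = 246 − 167 = 79.
Column 1 must total 246; the given cells sum to 202, so (3,1) = 44.
Column 2 needs 246; the known cells sum to 223, so (3,2) = 23.
The remaining cell in main diagonal is (4,4) = 246 − 195 = 51.
Using anti-diagonal: 100 + 23 + 65 + ? → (2,3) = 246 − 188 = 58.
From row 2, 246 − (107 + 72 + 58) gives (2,4) = 9.
Using row 3: 44 + 23 + 93 + ? → (3,4) = 246 − 160 = 86.

86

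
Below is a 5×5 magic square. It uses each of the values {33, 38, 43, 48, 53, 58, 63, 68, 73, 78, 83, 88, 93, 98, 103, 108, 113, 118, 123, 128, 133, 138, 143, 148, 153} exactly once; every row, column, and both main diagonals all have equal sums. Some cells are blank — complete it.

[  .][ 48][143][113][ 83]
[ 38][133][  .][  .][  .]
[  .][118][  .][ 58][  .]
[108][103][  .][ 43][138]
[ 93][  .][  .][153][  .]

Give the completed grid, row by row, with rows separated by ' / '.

The 25 entries sum to 2325, so each line sums to 2325/5 = 465.
Row 1 needs 465; the known cells sum to 387, so (1,1) = 78.
Row 4 must total 465; the given cells sum to 392, so (4,3) = 73.
Using column 1: 78 + 38 + 108 + 93 + ? → (3,1) = 465 − 317 = 148.
The remaining cell in column 2 is (5,2) = 465 − 402 = 63.
Using column 4: 113 + 58 + 43 + 153 + ? → (2,4) = 465 − 367 = 98.
The remaining cell in anti-diagonal is (3,3) = 465 − 377 = 88.
Row 3: 148 + 118 + 88 + 58 + ? = 465, so (3,5) = 53.
The remaining cell in main diagonal is (5,5) = 465 − 342 = 123.
Row 5 needs 465; the known cells sum to 432, so (5,3) = 33.
Column 3 must total 465; the given cells sum to 337, so (2,3) = 128.
Column 5 must total 465; the given cells sum to 397, so (2,5) = 68.

78 48 143 113 83 / 38 133 128 98 68 / 148 118 88 58 53 / 108 103 73 43 138 / 93 63 33 153 123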